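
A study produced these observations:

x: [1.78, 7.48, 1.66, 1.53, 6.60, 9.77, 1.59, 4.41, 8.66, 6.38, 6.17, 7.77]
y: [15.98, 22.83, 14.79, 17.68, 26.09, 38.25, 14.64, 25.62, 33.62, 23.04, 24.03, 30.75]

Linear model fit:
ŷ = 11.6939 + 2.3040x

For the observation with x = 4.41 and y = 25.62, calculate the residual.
Residual = 3.7655

The residual is the difference between the actual value and the predicted value:

Residual = y - ŷ

Step 1: Calculate predicted value
ŷ = 11.6939 + 2.3040 × 4.41
ŷ = 21.8545

Step 2: Calculate residual
Residual = 25.62 - 21.8545
Residual = 3.7655

Interpretation: the model underestimates the actual value by 3.7655 at this point (positive residual → observation lies above the fitted line).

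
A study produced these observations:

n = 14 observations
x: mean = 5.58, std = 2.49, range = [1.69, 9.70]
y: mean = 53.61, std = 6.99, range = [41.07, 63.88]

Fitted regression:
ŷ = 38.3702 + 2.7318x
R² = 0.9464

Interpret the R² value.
R² = 0.9464 means 94.64% of the variation in y is explained by the linear relationship with x. This indicates a strong fit.

The coefficient of determination R² is the fraction of the total variation in y that the fitted line accounts for.

Here R² = 0.9464:
- Explained: 94.64% of the variation in y
- Unexplained (residual): 100% − 94.64% = 5.36%
- Rule of thumb (below 0.3 weak; 0.3 to below 0.7 moderate; 0.7 and above strong) → strong

Calculation: R² = 1 − (SS_res / SS_tot), where SS_res is the sum of squared residuals and SS_tot the total sum of squares.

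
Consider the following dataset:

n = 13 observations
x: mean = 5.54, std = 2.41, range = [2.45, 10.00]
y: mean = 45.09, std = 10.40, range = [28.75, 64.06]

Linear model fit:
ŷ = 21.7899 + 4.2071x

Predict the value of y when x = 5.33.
ŷ = 44.2137

Plug x = 5.33 into the fitted line:

ŷ = 21.7899 + 4.2071 × 5.33
ŷ = 21.7899 + 22.4238
ŷ = 44.2137

This is the fitted mean response at that x — an individual observation would come with a wider prediction interval.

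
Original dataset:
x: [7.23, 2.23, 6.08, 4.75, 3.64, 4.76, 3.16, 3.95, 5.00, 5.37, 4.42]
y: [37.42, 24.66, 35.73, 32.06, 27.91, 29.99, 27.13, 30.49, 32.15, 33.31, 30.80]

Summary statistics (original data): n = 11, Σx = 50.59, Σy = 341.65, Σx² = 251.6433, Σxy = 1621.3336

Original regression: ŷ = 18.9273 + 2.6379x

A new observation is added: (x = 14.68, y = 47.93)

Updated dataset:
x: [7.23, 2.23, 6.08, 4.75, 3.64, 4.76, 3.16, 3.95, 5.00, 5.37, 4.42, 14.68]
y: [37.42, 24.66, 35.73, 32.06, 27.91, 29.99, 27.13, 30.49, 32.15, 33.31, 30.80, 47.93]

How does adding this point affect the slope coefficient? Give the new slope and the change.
Adding the point moves β₁ from 2.6379 to 1.8367, i.e. it decreases by 0.8012 (-30.4%).

The new point has HIGH LEVERAGE: x = 14.68 is far from the original mean x̄ = 50.59/11 ≈ 4.60 (original range [2.23, 7.23]).

Step 1: Update the sums with the new point (n goes from 11 to 12)
Σx  = 50.59 + 14.68 = 65.27
Σy  = 341.65 + 47.93 = 389.58
Σx² = 251.6433 + 14.68² = 251.6433 + 215.5024 = 467.1457
Σxy = 1621.3336 + 14.68×47.93 = 1621.3336 + 703.6124 = 2324.9460

Step 2: Recompute the slope with b₁ = (nΣxy − ΣxΣy) / (nΣx² − (Σx)²)
Numerator   = 12×2324.9460 − 65.27×389.58 = 27899.3520 − 25427.8866 = 2471.4654
Denominator = 12×467.1457 − 65.27² = 5605.7484 − 4260.1729 = 1345.5755
b₁(new) = 2471.4654 / 1345.5755 = 1.8367

(Same formula on the original sums: (11×1621.3336 − 50.59×341.65) / (11×251.6433 − 50.59²) = 550.5961 / 208.7282 = 2.6379, matching the given fit.)

Step 3: Change in slope
Δβ₁ = 1.8367 − 2.6379 = -0.8012
Relative change = -0.8012 / 2.6379 × 100% = -30.4%
→ the slope decreases when the point is added.

Because the point sits below the extension of the original line at a high-leverage x, it tilts the fit down.
In practice: investigate whether it comes from the same population as the rest of the sample.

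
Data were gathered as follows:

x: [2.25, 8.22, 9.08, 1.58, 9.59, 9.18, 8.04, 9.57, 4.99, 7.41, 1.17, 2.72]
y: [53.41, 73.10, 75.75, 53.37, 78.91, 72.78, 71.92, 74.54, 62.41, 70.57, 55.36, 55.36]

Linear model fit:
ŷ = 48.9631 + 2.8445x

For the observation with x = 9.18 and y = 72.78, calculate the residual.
Residual = -2.2956

The residual is the difference between the actual value and the predicted value:

Residual = y - ŷ

Step 1: Calculate predicted value
ŷ = 48.9631 + 2.8445 × 9.18
ŷ = 75.0756

Step 2: Calculate residual
Residual = 72.78 - 75.0756
Residual = -2.2956

Sign check: y < ŷ, so the point is below the line and the fit overestimates here.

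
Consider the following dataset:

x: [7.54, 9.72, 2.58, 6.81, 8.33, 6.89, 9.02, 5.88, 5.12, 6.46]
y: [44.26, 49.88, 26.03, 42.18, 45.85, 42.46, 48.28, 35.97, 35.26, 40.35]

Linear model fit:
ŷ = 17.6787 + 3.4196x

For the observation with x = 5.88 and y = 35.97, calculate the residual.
Residual = -1.8159

The residual is the difference between the actual value and the predicted value:

Residual = y - ŷ

Step 1: Calculate predicted value
ŷ = 17.6787 + 3.4196 × 5.88
ŷ = 37.7859

Step 2: Calculate residual
Residual = 35.97 - 37.7859
Residual = -1.8159

Sign check: y < ŷ, so the point is below the line and the fit overestimates here.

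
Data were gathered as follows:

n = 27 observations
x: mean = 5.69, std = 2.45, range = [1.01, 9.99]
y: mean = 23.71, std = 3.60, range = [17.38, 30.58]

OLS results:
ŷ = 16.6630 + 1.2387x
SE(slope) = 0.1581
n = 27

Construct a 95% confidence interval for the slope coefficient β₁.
The 95% CI for β₁ is (0.9131, 1.5643)

Confidence interval for the slope:

The 95% CI for β₁ is: β̂₁ ± t*(α/2, n-2) × SE(β̂₁)

Step 1: Find critical t-value
- Confidence level = 0.95
- Degrees of freedom = n - 2 = 27 - 2 = 25
- t*(α/2, 25) = 2.0595

Step 2: Calculate margin of error
Margin = 2.0595 × 0.1581 = 0.3256

Step 3: Construct interval
CI = 1.2387 ± 0.3256
CI = (0.9131, 1.5643)

Interpretation: each one-unit increase in x is associated with a change in mean y of between 0.9131 and 1.5643, with 95% confidence.
Since 0 is outside the interval, a two-sided test at α = 0.05 would reject H₀: β₁ = 0.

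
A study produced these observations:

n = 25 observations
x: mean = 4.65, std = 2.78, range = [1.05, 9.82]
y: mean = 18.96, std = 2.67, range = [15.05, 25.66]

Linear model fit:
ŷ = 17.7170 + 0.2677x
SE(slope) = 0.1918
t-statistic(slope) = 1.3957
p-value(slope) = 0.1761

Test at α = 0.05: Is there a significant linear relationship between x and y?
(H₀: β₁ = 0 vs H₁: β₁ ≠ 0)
Since p-value = 0.1761 ≥ α = 0.05, fail to reject H₀ — the slope is not significantly different from 0.

Hypothesis test for the slope coefficient:

H₀: β₁ = 0 (no linear relationship)
H₁: β₁ ≠ 0 (linear relationship exists)

Test statistic: t = β̂₁ / SE(β̂₁) = 0.2677 / 0.1918 = 1.3957

The p-value (0.1761) is the probability, under H₀, of a t-statistic at least as extreme as |t| = 1.3957 (two-sided, df = n − 2 = 23).

Decision rule: reject H₀ if p-value < α.
p-value = 0.1761 ≥ α = 0.05 → fail to reject H₀.

Conclusion: the linear association between x and y is not significant at the 5% level.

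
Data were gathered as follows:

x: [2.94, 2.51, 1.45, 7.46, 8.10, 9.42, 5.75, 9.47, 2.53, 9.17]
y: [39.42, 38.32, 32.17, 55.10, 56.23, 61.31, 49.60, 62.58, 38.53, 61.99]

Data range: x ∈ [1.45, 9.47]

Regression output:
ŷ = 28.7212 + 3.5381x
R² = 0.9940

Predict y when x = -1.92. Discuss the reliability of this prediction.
ŷ = 21.9280 (extrapolation — x = -1.92 lies outside [1.45, 9.47], so reliability is low).

Prediction calculation:
ŷ = 28.7212 + 3.5381 × (-1.92)
ŷ = 21.9280

Reliability:
- Data range: x ∈ [1.45, 9.47]
- Prediction point: x = -1.92 is 3.37 units below the observed range → this is EXTRAPOLATION, not interpolation

Why that matters here:
- Real relationships often flatten, saturate, or turn nonlinear at extremes
- The linear relationship may not hold outside the observed range

Report the number if required, but flag clearly that it is an extrapolation.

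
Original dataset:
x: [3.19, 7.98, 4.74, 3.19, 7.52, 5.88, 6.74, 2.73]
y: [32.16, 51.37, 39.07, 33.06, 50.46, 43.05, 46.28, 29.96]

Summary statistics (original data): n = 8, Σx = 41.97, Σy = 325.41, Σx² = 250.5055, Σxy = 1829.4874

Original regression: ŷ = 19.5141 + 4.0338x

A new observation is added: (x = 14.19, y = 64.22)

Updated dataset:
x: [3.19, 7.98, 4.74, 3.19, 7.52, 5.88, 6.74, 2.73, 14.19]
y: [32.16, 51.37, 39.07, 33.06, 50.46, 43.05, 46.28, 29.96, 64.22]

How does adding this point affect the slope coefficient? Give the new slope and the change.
New slope β₁ = 3.0514 versus 4.0338 before: a change of -0.9824 (-24.4%).

x = 14.19 lies well outside the original x-range [2.73, 7.98] (x̄ ≈ 5.25), so this observation has high leverage and can move the slope substantially.

Step 1: Update the sums with the new point (n goes from 8 to 9)
Σx  = 41.97 + 14.19 = 56.16
Σy  = 325.41 + 64.22 = 389.63
Σx² = 250.5055 + 14.19² = 250.5055 + 201.3561 = 451.8616
Σxy = 1829.4874 + 14.19×64.22 = 1829.4874 + 911.2818 = 2740.7692

Step 2: Recompute the slope with b₁ = (nΣxy − ΣxΣy) / (nΣx² − (Σx)²)
Numerator   = 9×2740.7692 − 56.16×389.63 = 24666.9228 − 21881.6208 = 2785.3020
Denominator = 9×451.8616 − 56.16² = 4066.7544 − 3153.9456 = 912.8088
b₁(new) = 2785.3020 / 912.8088 = 3.0514

(Same formula on the original sums: (8×1829.4874 − 41.97×325.41) / (8×250.5055 − 41.97²) = 978.4415 / 242.5631 = 4.0338, matching the given fit.)

Step 3: Change in slope
Δβ₁ = 3.0514 − 4.0338 = -0.9824
Relative change = -0.9824 / 4.0338 × 100% = -24.4%
→ the slope decreases when the point is added.

A high-leverage point only changes the slope if it is off the original line; here y = 64.22 is below the original trend, so the slope decreases.
In practice: examine leverage (hᵢ) and Cook's distance rather than deleting it automatically.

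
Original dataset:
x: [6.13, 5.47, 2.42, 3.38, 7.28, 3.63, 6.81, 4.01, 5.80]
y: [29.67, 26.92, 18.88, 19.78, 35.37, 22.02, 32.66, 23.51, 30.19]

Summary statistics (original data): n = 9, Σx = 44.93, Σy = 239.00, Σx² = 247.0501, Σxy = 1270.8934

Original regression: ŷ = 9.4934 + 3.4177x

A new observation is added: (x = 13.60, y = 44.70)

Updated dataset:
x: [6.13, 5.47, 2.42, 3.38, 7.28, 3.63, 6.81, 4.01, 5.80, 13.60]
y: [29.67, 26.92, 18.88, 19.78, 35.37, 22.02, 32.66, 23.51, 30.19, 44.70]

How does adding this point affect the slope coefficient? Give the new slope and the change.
The slope changes from 3.4177 to 2.4411 (change of -0.9766, or -28.6%).

x = 13.60 lies well outside the original x-range [2.42, 7.28] (x̄ ≈ 4.99), so this observation has high leverage and can move the slope substantially.

Step 1: Update the sums with the new point (n goes from 9 to 10)
Σx  = 44.93 + 13.60 = 58.53
Σy  = 239.00 + 44.70 = 283.70
Σx² = 247.0501 + 13.60² = 247.0501 + 184.9600 = 432.0101
Σxy = 1270.8934 + 13.60×44.70 = 1270.8934 + 607.9200 = 1878.8134

Step 2: Recompute the slope with b₁ = (nΣxy − ΣxΣy) / (nΣx² − (Σx)²)
Numerator   = 10×1878.8134 − 58.53×283.70 = 18788.1340 − 16604.9610 = 2183.1730
Denominator = 10×432.0101 − 58.53² = 4320.1010 − 3425.7609 = 894.3401
b₁(new) = 2183.1730 / 894.3401 = 2.4411

(Same formula on the original sums: (9×1270.8934 − 44.93×239.00) / (9×247.0501 − 44.93²) = 699.7706 / 204.7460 = 3.4177, matching the given fit.)

Step 3: Change in slope
Δβ₁ = 2.4411 − 3.4177 = -0.9766
Relative change = -0.9766 / 3.4177 × 100% = -28.6%
→ the slope decreases when the point is added.

Because the point sits below the extension of the original line at a high-leverage x, it tilts the fit down.
In practice: refit with and without it and report both if conclusions differ.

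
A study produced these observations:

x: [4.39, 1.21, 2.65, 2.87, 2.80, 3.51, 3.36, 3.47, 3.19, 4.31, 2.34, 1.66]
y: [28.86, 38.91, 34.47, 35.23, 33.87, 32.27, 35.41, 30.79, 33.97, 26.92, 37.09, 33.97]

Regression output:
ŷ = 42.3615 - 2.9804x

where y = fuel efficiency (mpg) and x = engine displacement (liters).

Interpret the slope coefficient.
For each additional liter of engine displacement, predicted fuel efficiency decreases by approximately 2.9804 mpg.

The slope β₁ = -2.9804 gives the rate at which the fitted fuel efficiency changes with engine displacement.

Interpretation:
- Engine displacement up by 1 liter → predicted fuel efficiency decreases by 2.9804 mpg
- This is a linear approximation: the same per-unit change is assumed across the whole observed x range
- The sign (−) gives the direction; the magnitude 2.9804 gives the size of the effect per liter

(β₀ = 42.3615 is the fitted value at x = 0 and is not part of the slope interpretation.)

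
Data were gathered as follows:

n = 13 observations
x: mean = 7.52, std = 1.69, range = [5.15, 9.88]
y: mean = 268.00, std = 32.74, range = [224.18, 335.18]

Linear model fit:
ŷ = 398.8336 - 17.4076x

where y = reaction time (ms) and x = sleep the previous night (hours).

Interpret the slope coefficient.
On average, reaction time is about 17.4076 ms lower for every extra hour of sleep.

β₁ = -17.4076 is the change in predicted reaction time (ms) per additional hour of sleep.

Interpretation:
- Sleep up by 1 hour → predicted reaction time decreases by 17.4076 ms
- The effect is assumed constant over the observed range of x (linearity)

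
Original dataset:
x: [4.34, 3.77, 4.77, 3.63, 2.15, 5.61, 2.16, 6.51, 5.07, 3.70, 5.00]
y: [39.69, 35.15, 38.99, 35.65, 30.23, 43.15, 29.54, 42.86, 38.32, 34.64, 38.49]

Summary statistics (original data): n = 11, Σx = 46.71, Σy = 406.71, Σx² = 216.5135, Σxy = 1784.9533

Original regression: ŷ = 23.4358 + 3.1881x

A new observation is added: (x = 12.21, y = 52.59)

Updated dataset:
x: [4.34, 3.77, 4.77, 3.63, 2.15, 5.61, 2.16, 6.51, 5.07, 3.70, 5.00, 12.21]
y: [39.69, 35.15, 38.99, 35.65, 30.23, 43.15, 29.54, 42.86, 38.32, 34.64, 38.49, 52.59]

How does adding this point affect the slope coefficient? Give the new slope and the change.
The slope changes from 3.1881 to 2.2531 (change of -0.9350, or -29.3%).

The new point has HIGH LEVERAGE: x = 12.21 is far from the original mean x̄ = 46.71/11 ≈ 4.25 (original range [2.15, 6.51]).

Step 1: Update the sums with the new point (n goes from 11 to 12)
Σx  = 46.71 + 12.21 = 58.92
Σy  = 406.71 + 52.59 = 459.30
Σx² = 216.5135 + 12.21² = 216.5135 + 149.0841 = 365.5976
Σxy = 1784.9533 + 12.21×52.59 = 1784.9533 + 642.1239 = 2427.0772

Step 2: Recompute the slope with b₁ = (nΣxy − ΣxΣy) / (nΣx² − (Σx)²)
Numerator   = 12×2427.0772 − 58.92×459.30 = 29124.9264 − 27061.9560 = 2062.9704
Denominator = 12×365.5976 − 58.92² = 4387.1712 − 3471.5664 = 915.6048
b₁(new) = 2062.9704 / 915.6048 = 2.2531

(Same formula on the original sums: (11×1784.9533 − 46.71×406.71) / (11×216.5135 − 46.71²) = 637.0622 / 199.8244 = 3.1881, matching the given fit.)

Step 3: Change in slope
Δβ₁ = 2.2531 − 3.1881 = -0.9350
Relative change = -0.9350 / 3.1881 × 100% = -29.3%
→ the slope decreases when the point is added.

Because the point sits below the extension of the original line at a high-leverage x, it tilts the fit down.
In practice: investigate whether it comes from the same population as the rest of the sample; examine leverage (hᵢ) and Cook's distance rather than deleting it automatically.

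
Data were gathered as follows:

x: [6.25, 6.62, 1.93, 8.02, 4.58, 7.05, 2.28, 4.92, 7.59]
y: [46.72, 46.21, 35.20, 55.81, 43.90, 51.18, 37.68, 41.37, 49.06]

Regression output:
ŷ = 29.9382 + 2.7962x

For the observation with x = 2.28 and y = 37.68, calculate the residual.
Residual = 1.3665

The residual is the difference between the actual value and the predicted value:

Residual = y - ŷ

Step 1: Calculate predicted value
ŷ = 29.9382 + 2.7962 × 2.28
ŷ = 36.3135

Step 2: Calculate residual
Residual = 37.68 - 36.3135
Residual = 1.3665

The residual is positive, so the observed y = 37.68 sits above the regression line (the line underestimates it by 1.3665).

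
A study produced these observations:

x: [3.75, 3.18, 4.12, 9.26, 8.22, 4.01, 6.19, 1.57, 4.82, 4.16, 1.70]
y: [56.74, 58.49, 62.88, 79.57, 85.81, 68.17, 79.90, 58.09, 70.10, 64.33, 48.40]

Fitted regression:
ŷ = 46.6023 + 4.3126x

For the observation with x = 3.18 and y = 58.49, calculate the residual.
Residual = -1.8264

The residual is the difference between the actual value and the predicted value:

Residual = y - ŷ

Step 1: Calculate predicted value
ŷ = 46.6023 + 4.3126 × 3.18
ŷ = 60.3164

Step 2: Calculate residual
Residual = 58.49 - 60.3164
Residual = -1.8264

Sign check: y < ŷ, so the point is below the line and the fit overestimates here.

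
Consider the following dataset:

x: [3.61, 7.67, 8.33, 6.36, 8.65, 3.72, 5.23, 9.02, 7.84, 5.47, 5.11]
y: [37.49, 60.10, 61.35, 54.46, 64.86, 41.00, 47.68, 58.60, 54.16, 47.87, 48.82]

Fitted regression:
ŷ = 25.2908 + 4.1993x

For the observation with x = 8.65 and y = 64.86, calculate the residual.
Residual = 3.2453

The residual is the difference between the actual value and the predicted value:

Residual = y - ŷ

Step 1: Calculate predicted value
ŷ = 25.2908 + 4.1993 × 8.65
ŷ = 61.6147

Step 2: Calculate residual
Residual = 64.86 - 61.6147
Residual = 3.2453

Interpretation: the model underestimates the actual value by 3.2453 at this point (positive residual → observation lies above the fitted line).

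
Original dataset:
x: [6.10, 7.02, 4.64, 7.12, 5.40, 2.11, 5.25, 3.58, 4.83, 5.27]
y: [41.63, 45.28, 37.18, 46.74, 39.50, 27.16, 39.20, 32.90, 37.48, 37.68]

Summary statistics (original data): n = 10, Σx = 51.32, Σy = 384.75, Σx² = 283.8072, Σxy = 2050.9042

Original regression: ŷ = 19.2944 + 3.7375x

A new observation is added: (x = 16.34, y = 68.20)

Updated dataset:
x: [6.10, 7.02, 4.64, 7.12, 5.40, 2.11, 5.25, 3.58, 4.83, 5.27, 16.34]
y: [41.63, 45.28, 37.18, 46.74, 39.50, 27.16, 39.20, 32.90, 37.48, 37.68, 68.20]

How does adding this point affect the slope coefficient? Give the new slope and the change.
Adding the point moves β₁ from 3.7375 to 2.8168, i.e. it decreases by 0.9207 (-24.6%).

The new point has HIGH LEVERAGE: x = 16.34 is far from the original mean x̄ = 51.32/10 ≈ 5.13 (original range [2.11, 7.12]).

Step 1: Update the sums with the new point (n goes from 10 to 11)
Σx  = 51.32 + 16.34 = 67.66
Σy  = 384.75 + 68.20 = 452.95
Σx² = 283.8072 + 16.34² = 283.8072 + 266.9956 = 550.8028
Σxy = 2050.9042 + 16.34×68.20 = 2050.9042 + 1114.3880 = 3165.2922

Step 2: Recompute the slope with b₁ = (nΣxy − ΣxΣy) / (nΣx² − (Σx)²)
Numerator   = 11×3165.2922 − 67.66×452.95 = 34818.2142 − 30646.5970 = 4171.6172
Denominator = 11×550.8028 − 67.66² = 6058.8308 − 4577.8756 = 1480.9552
b₁(new) = 4171.6172 / 1480.9552 = 2.8168

(Same formula on the original sums: (10×2050.9042 − 51.32×384.75) / (10×283.8072 − 51.32²) = 763.6720 / 204.3296 = 3.7375, matching the given fit.)

Step 3: Change in slope
Δβ₁ = 2.8168 − 3.7375 = -0.9207
Relative change = -0.9207 / 3.7375 × 100% = -24.6%
→ the slope decreases when the point is added.

A high-leverage point only changes the slope if it is off the original line; here y = 68.20 is below the original trend, so the slope decreases.
In practice: investigate whether it comes from the same population as the rest of the sample; examine leverage (hᵢ) and Cook's distance rather than deleting it automatically.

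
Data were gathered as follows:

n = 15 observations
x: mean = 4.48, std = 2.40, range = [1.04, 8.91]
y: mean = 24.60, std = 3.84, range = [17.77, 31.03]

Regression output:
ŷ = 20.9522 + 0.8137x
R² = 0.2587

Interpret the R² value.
About 25.87% of the variability in y is accounted for by the regression on x (R² = 0.2587) — a weak linear fit.

R² = 1 − SS_res/SS_tot compares the residual scatter to the total scatter of y about its mean.

Here R² = 0.2587:
- Explained: 25.87% of the variation in y
- Unexplained (residual): 100% − 25.87% = 74.13%
- Rule of thumb (below 0.3 weak; 0.3 to below 0.7 moderate; 0.7 and above strong) → weak

Equivalently, for simple linear regression R² = r², so |r| = √0.2587 ≈ 0.5086.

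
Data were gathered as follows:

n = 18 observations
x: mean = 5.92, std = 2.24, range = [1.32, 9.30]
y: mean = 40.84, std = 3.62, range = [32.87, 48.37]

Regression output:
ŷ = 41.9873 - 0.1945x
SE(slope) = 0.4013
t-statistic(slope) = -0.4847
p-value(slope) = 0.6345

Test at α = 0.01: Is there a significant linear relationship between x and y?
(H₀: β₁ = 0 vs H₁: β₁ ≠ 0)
Fail to reject H₀: p-value = 0.6345 ≥ α = 0.01. The linear relationship is not significant at the 1% level.

Hypothesis test for the slope coefficient:

H₀: β₁ = 0 (no linear relationship)
H₁: β₁ ≠ 0 (linear relationship exists)

Test statistic: t = β̂₁ / SE(β̂₁) = -0.1945 / 0.4013 = -0.4847

With df = 16, the two-sided p-value for |t| = 0.4847 is 0.6345.

Decision rule: reject H₀ if p-value < α.
p-value = 0.6345 ≥ α = 0.01 → fail to reject H₀.

Conclusion: the linear association between x and y is not significant at the 1% level.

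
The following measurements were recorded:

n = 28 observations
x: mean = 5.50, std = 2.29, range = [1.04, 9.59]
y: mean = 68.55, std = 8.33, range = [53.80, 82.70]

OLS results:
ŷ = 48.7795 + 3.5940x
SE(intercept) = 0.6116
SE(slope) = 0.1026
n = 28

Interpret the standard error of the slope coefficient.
SE(β̂₁) = 0.1026 is the estimated standard deviation of the slope estimate across repeated samples; relative to β̂₁ = 3.5940 that is 2.9%, a precise estimate.

SE(β̂₁) = s / √Sxx, where s is the residual standard deviation and Sxx = Σ(x − x̄)². It is the yardstick for how far β̂₁ = 3.5940 could plausibly be from the true slope.

Relative precision:
- SE / |β̂₁| = 0.1026 / 3.5940 = 2.9%
- Rule of thumb (under 20%: precise; 20% to under 50%: moderately precise; 50% or more: imprecise) → precise

Link to interval estimation: a confidence interval for β₁ is β̂₁ ± t* × 0.1026, so SE sets the half-width per unit of t*.

What drives SE(β̂₁): wider spread of x values → smaller SE; more residual scatter → larger SE.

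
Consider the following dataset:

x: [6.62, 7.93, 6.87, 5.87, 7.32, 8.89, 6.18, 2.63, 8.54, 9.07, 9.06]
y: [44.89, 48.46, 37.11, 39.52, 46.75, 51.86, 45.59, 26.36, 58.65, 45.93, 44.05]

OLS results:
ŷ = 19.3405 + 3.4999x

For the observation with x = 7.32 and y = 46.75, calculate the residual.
Residual = 1.7902

The residual is the difference between the actual value and the predicted value:

Residual = y - ŷ

Step 1: Calculate predicted value
ŷ = 19.3405 + 3.4999 × 7.32
ŷ = 44.9598

Step 2: Calculate residual
Residual = 46.75 - 44.9598
Residual = 1.7902

Sign check: y > ŷ, so the point is above the line and the fit underestimates here.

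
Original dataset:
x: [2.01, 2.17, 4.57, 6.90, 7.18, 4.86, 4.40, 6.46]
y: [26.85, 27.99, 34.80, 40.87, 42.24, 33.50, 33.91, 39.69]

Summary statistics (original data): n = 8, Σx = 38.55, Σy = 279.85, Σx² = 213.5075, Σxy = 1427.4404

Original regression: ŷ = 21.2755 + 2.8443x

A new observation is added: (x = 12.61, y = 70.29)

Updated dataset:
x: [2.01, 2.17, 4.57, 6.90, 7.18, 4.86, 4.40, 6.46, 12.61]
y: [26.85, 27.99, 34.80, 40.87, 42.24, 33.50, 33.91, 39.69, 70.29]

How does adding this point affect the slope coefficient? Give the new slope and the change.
Adding the point moves β₁ from 2.8443 to 3.9588, i.e. it increases by 1.1145 (+39.2%).

x = 12.61 lies well outside the original x-range [2.01, 7.18] (x̄ ≈ 4.82), so this observation has high leverage and can move the slope substantially.

Step 1: Update the sums with the new point (n goes from 8 to 9)
Σx  = 38.55 + 12.61 = 51.16
Σy  = 279.85 + 70.29 = 350.14
Σx² = 213.5075 + 12.61² = 213.5075 + 159.0121 = 372.5196
Σxy = 1427.4404 + 12.61×70.29 = 1427.4404 + 886.3569 = 2313.7973

Step 2: Recompute the slope with b₁ = (nΣxy − ΣxΣy) / (nΣx² − (Σx)²)
Numerator   = 9×2313.7973 − 51.16×350.14 = 20824.1757 − 17913.1624 = 2911.0133
Denominator = 9×372.5196 − 51.16² = 3352.6764 − 2617.3456 = 735.3308
b₁(new) = 2911.0133 / 735.3308 = 3.9588

(Same formula on the original sums: (8×1427.4404 − 38.55×279.85) / (8×213.5075 − 38.55²) = 631.3057 / 221.9575 = 2.8443, matching the given fit.)

Step 3: Change in slope
Δβ₁ = 3.9588 − 2.8443 = +1.1145
Relative change = +1.1145 / 2.8443 × 100% = +39.2%
→ the slope increases when the point is added.

A high-leverage point only changes the slope if it is off the original line; here y = 70.29 is above the original trend, so the slope increases.
In practice: refit with and without it and report both if conclusions differ.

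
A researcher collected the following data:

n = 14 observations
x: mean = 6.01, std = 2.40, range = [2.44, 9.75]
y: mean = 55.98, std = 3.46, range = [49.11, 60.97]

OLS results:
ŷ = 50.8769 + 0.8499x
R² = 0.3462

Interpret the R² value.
R² = 0.3462 means 34.62% of the variation in y is explained by the linear relationship with x. This indicates a moderate fit.

R² = 1 − SS_res/SS_tot compares the residual scatter to the total scatter of y about its mean.

Here R² = 0.3462:
- Explained: 34.62% of the variation in y
- Unexplained (residual): 100% − 34.62% = 65.38%
- Rule of thumb (below 0.3 weak; 0.3 to below 0.7 moderate; 0.7 and above strong) → moderate

Equivalently, for simple linear regression R² = r², so |r| = √0.3462 ≈ 0.5884.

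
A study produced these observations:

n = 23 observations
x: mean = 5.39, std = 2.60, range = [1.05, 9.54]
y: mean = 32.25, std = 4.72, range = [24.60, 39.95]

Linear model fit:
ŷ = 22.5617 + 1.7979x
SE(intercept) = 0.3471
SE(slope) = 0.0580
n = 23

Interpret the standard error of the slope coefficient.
The slope 1.7979 is pinned down to within about ±0.0580 (one SE) by these data — relative uncertainty 3.2%, i.e. precise.

SE(β̂₁) = 0.0580 says: if we drew many samples of n = 23 from the same population and refit each time, the fitted slopes would scatter with a standard deviation of roughly 0.0580 around the true β₁.

Relative precision:
- SE / |β̂₁| = 0.0580 / 1.7979 = 3.2%
- Rule of thumb (under 20%: precise; 20% to under 50%: moderately precise; 50% or more: imprecise) → precise

Link to interval estimation: a confidence interval for β₁ is β̂₁ ± t* × 0.0580, so SE sets the half-width per unit of t*.

What drives SE(β̂₁): more residual scatter → larger SE; larger n (here n = 23) → smaller SE.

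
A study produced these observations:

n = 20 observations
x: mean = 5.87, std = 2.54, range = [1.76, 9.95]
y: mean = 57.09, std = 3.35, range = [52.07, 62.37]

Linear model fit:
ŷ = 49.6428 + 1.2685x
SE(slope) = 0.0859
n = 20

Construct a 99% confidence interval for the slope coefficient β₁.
The 99% CI for β₁ is (1.0212, 1.5158)

Confidence interval for the slope:

The 99% CI for β₁ is: β̂₁ ± t*(α/2, n-2) × SE(β̂₁)

Step 1: Find critical t-value
- Confidence level = 0.99
- Degrees of freedom = n - 2 = 20 - 2 = 18
- t*(α/2, 18) = 2.8784

Step 2: Calculate margin of error
Margin = 2.8784 × 0.0859 = 0.2473

Step 3: Construct interval
CI = 1.2685 ± 0.2473
CI = (1.0212, 1.5158)

Interpretation: each one-unit increase in x is associated with a change in mean y of between 1.0212 and 1.5158, with 99% confidence.
Both endpoints are positive, so the data support a genuinely positive slope at this confidence level.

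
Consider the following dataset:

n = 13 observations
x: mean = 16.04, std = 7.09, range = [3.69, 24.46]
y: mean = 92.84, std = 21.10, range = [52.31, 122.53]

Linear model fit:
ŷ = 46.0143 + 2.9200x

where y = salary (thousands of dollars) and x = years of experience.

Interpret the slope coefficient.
On average, salary is about 2.9200 thousand dollars higher for every extra year of experience.

The slope coefficient β₁ = 2.9200 represents the marginal effect of experience on salary.

Interpretation:
- Experience up by 1 year → predicted salary increases by 2.9200 thousand dollars
- The effect is assumed constant over the observed range of x (linearity)
- The slope describes association in these data, not necessarily a causal effect

The intercept β₀ = 46.0143 is the predicted salary when experience = 0; since the smallest observed x is 3.69, this is an extrapolation and mainly anchors the line.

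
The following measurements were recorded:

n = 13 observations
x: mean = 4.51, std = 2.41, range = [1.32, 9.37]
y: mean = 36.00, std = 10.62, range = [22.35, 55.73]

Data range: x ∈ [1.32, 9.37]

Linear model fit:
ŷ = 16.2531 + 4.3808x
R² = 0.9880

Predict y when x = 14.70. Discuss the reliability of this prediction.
The equation gives ŷ = 80.6509; however x = 14.70 is 5.33 units above the observed range, so this extrapolated value should not be trusted.

Prediction calculation:
ŷ = 16.2531 + 4.3808 × 14.70
ŷ = 80.6509

Reliability:
- Data range: x ∈ [1.32, 9.37]
- Prediction point: x = 14.70 is 5.33 units above the observed range → this is EXTRAPOLATION, not interpolation

Why that matters here:
- The linear relationship may not hold outside the observed range
- The standard error of prediction grows with (x − x̄)², and x = 14.70 is far from x̄ = 4.51
- R² describes fit only over the sampled x values; it says nothing about behaviour beyond them

Report the number if required, but flag clearly that it is an extrapolation.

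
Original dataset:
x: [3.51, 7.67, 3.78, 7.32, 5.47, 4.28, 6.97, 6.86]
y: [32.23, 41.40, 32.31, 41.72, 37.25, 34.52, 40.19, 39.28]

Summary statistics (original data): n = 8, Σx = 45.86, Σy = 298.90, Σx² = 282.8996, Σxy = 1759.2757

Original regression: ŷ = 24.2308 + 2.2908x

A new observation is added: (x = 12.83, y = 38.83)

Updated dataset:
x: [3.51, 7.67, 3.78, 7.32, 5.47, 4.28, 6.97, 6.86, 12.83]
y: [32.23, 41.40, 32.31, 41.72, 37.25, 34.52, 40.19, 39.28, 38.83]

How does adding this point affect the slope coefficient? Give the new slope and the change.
The slope changes from 2.2908 to 0.8504 (change of -1.4404, or -62.9%).

x = 12.83 lies well outside the original x-range [3.51, 7.67] (x̄ ≈ 5.73), so this observation has high leverage and can move the slope substantially.

Step 1: Update the sums with the new point (n goes from 8 to 9)
Σx  = 45.86 + 12.83 = 58.69
Σy  = 298.90 + 38.83 = 337.73
Σx² = 282.8996 + 12.83² = 282.8996 + 164.6089 = 447.5085
Σxy = 1759.2757 + 12.83×38.83 = 1759.2757 + 498.1889 = 2257.4646

Step 2: Recompute the slope with b₁ = (nΣxy − ΣxΣy) / (nΣx² − (Σx)²)
Numerator   = 9×2257.4646 − 58.69×337.73 = 20317.1814 − 19821.3737 = 495.8077
Denominator = 9×447.5085 − 58.69² = 4027.5765 − 3444.5161 = 583.0604
b₁(new) = 495.8077 / 583.0604 = 0.8504

(Same formula on the original sums: (8×1759.2757 − 45.86×298.90) / (8×282.8996 − 45.86²) = 366.6516 / 160.0572 = 2.2908, matching the given fit.)

Step 3: Change in slope
Δβ₁ = 0.8504 − 2.2908 = -1.4404
Relative change = -1.4404 / 2.2908 × 100% = -62.9%
→ the slope decreases when the point is added.

Because the point sits below the extension of the original line at a high-leverage x, it tilts the fit down.
In practice: check such a point for data-entry or measurement error; investigate whether it comes from the same population as the rest of the sample.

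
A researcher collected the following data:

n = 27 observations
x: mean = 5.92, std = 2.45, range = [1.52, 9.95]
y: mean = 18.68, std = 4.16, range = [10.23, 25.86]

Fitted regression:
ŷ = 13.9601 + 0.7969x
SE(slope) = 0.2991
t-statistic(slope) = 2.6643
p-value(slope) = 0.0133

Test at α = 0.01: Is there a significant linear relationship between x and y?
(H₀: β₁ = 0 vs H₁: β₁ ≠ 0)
Since p-value = 0.0133 ≥ α = 0.01, fail to reject H₀ — the slope is not significantly different from 0.

Hypothesis test for the slope coefficient:

H₀: β₁ = 0 (no linear relationship)
H₁: β₁ ≠ 0 (linear relationship exists)

Test statistic: t = β̂₁ / SE(β̂₁) = 0.7969 / 0.2991 = 2.6643

With df = 25, the two-sided p-value for |t| = 2.6643 is 0.0133.

Decision rule: reject H₀ if p-value < α.
p-value = 0.0133 ≥ α = 0.01 → fail to reject H₀.

Conclusion: the linear association between x and y is not significant at the 1% level.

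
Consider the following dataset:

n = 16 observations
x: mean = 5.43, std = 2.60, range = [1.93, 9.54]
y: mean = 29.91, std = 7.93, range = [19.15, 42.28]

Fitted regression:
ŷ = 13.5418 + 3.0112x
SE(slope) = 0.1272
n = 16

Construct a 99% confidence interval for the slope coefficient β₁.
The 99% CI for β₁ is (2.6326, 3.3898)

Confidence interval for the slope:

The 99% CI for β₁ is: β̂₁ ± t*(α/2, n-2) × SE(β̂₁)

Step 1: Find critical t-value
- Confidence level = 0.99
- Degrees of freedom = n - 2 = 16 - 2 = 14
- t*(α/2, 14) = 2.9768

Step 2: Calculate margin of error
Margin = 2.9768 × 0.1272 = 0.3786

Step 3: Construct interval
CI = 3.0112 ± 0.3786
CI = (2.6326, 3.3898)

Interpretation: We are 99% confident that the true slope β₁ lies between 2.6326 and 3.3898.
Both endpoints are positive, so the data support a genuinely positive slope at this confidence level.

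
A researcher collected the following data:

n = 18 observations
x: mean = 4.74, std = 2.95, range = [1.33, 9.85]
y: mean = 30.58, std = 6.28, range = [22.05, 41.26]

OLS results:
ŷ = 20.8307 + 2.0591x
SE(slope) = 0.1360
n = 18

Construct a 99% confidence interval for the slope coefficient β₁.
The 99% CI for β₁ is (1.6619, 2.4563)

Confidence interval for the slope:

The 99% CI for β₁ is: β̂₁ ± t*(α/2, n-2) × SE(β̂₁)

Step 1: Find critical t-value
- Confidence level = 0.99
- Degrees of freedom = n - 2 = 18 - 2 = 16
- t*(α/2, 16) = 2.9208

Step 2: Calculate margin of error
Margin = 2.9208 × 0.1360 = 0.3972

Step 3: Construct interval
CI = 2.0591 ± 0.3972
CI = (1.6619, 2.4563)

Interpretation: We are 99% confident that the true slope β₁ lies between 1.6619 and 2.4563.
Both endpoints are positive, so the data support a genuinely positive slope at this confidence level.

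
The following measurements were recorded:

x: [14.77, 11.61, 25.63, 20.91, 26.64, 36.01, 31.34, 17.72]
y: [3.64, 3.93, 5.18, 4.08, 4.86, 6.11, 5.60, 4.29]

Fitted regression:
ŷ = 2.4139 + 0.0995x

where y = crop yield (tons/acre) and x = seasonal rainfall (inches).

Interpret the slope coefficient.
On average, crop yield is about 0.0995 tons/acre higher for every extra inch of rainfall.

The slope β₁ = 0.0995 gives the rate at which the fitted crop yield changes with rainfall.

Interpretation:
- Rainfall up by 1 inch → predicted crop yield increases by 0.0995 tons/acre
- This is a linear approximation: the same per-unit change is assumed across the whole observed x range
- The slope describes association in these data, not necessarily a causal effect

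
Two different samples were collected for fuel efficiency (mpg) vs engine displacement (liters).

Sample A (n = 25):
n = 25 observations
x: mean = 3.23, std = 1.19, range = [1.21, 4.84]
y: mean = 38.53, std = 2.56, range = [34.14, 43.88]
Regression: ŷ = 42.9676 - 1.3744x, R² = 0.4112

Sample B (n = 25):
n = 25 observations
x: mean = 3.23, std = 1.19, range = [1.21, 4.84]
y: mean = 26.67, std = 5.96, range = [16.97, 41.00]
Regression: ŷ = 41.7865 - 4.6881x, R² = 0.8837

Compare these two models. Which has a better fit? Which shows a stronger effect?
Model B has the better fit (R² = 0.8837 vs 0.4112). Model B shows the stronger effect (|β₁| = 4.6881 vs 1.3744).

Model Comparison:

Which explains more variance? (R²)
- Model A: R² = 0.4112 → 41.12% of variance in fuel efficiency explained
- Model B: R² = 0.8837 → 88.37% of variance in fuel efficiency explained
- 0.8837 > 0.4112 → Model B has the better fit

Effect size (slope magnitude):
- Model A: β₁ = -1.3744 → predicted fuel efficiency falls 1.3744 mpg per additional liter of engine displacement
- Model B: β₁ = -4.6881 → predicted fuel efficiency falls 4.6881 mpg per additional liter of engine displacement
- |-1.3744| < |-4.6881| → Model B shows the stronger marginal effect

Note: The two samples could reflect different populations, time periods, or measurement quality.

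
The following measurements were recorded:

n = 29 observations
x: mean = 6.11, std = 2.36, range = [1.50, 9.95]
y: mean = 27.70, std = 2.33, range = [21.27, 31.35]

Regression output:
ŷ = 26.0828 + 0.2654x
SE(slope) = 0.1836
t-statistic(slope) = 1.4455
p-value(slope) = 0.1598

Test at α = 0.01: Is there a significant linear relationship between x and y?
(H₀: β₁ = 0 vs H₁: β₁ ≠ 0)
Fail to reject H₀: p-value = 0.1598 ≥ α = 0.01. The linear relationship is not significant at the 1% level.

Hypothesis test for the slope coefficient:

H₀: β₁ = 0 (no linear relationship)
H₁: β₁ ≠ 0 (linear relationship exists)

Test statistic: t = β̂₁ / SE(β̂₁) = 0.2654 / 0.1836 = 1.4455

p = 0.1598: how often a slope estimate this far from 0 (in SE units) would arise by chance if β₁ were truly 0.

Decision rule: reject H₀ if p-value < α.
p-value = 0.1598 ≥ α = 0.01 → fail to reject H₀.

At α = 0.01 the data do not provide convincing evidence of a nonzero slope.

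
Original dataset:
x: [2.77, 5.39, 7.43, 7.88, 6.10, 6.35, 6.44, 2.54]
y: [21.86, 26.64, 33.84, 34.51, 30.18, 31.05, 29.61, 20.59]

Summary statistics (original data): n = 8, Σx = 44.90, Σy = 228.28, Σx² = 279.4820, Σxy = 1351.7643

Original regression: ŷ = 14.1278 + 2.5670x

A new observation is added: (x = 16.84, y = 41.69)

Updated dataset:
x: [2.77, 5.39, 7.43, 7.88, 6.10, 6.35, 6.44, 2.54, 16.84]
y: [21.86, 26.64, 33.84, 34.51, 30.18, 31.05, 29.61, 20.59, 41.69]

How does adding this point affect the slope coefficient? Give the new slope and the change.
Adding the point moves β₁ from 2.5670 to 1.4465, i.e. it decreases by 1.1205 (-43.7%).

x = 16.84 lies well outside the original x-range [2.54, 7.88] (x̄ ≈ 5.61), so this observation has high leverage and can move the slope substantially.

Step 1: Update the sums with the new point (n goes from 8 to 9)
Σx  = 44.90 + 16.84 = 61.74
Σy  = 228.28 + 41.69 = 269.97
Σx² = 279.4820 + 16.84² = 279.4820 + 283.5856 = 563.0676
Σxy = 1351.7643 + 16.84×41.69 = 1351.7643 + 702.0596 = 2053.8239

Step 2: Recompute the slope with b₁ = (nΣxy − ΣxΣy) / (nΣx² − (Σx)²)
Numerator   = 9×2053.8239 − 61.74×269.97 = 18484.4151 − 16667.9478 = 1816.4673
Denominator = 9×563.0676 − 61.74² = 5067.6084 − 3811.8276 = 1255.7808
b₁(new) = 1816.4673 / 1255.7808 = 1.4465

(Same formula on the original sums: (8×1351.7643 − 44.90×228.28) / (8×279.4820 − 44.90²) = 564.3424 / 219.8460 = 2.5670, matching the given fit.)

Step 3: Change in slope
Δβ₁ = 1.4465 − 2.5670 = -1.1205
Relative change = -1.1205 / 2.5670 × 100% = -43.7%
→ the slope decreases when the point is added.

Because the point sits below the extension of the original line at a high-leverage x, it tilts the fit down.
In practice: examine leverage (hᵢ) and Cook's distance rather than deleting it automatically.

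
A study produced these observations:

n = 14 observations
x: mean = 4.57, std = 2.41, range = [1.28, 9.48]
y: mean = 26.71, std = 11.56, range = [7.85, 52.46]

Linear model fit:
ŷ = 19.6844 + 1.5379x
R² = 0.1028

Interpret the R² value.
The model explains 10.28% of the variance in y (R² = 0.1028), leaving 89.72% unexplained; the fit is weak.

The coefficient of determination R² is the fraction of the total variation in y that the fitted line accounts for.

Here R² = 0.1028:
- Explained: 10.28% of the variation in y
- Unexplained (residual): 100% − 10.28% = 89.72%
- Rule of thumb (below 0.3 weak; 0.3 to below 0.7 moderate; 0.7 and above strong) → weak

Note: R² never decreases when predictors are added, so it should not be used alone to compare models of different size.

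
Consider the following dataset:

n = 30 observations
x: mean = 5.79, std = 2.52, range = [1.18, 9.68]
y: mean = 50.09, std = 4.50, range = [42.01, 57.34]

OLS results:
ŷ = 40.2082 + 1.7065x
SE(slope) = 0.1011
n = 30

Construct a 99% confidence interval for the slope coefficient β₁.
The 99% CI for β₁ is (1.4271, 1.9859)

Confidence interval for the slope:

The 99% CI for β₁ is: β̂₁ ± t*(α/2, n-2) × SE(β̂₁)

Step 1: Find critical t-value
- Confidence level = 0.99
- Degrees of freedom = n - 2 = 30 - 2 = 28
- t*(α/2, 28) = 2.7633

Step 2: Calculate margin of error
Margin = 2.7633 × 0.1011 = 0.2794

Step 3: Construct interval
CI = 1.7065 ± 0.2794
CI = (1.4271, 1.9859)

Interpretation: We are 99% confident that the true slope β₁ lies between 1.4271 and 1.9859.
Both endpoints are positive, so the data support a genuinely positive slope at this confidence level.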